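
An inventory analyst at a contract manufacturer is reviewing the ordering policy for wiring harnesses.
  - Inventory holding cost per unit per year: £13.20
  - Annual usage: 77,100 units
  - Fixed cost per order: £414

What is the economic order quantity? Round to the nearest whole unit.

2,199 units

EOQ = √(2DS/H) = √(2 × 77,100 × 414 / 13.2)
    = √(4,836,272.73) ≈ 2,199.15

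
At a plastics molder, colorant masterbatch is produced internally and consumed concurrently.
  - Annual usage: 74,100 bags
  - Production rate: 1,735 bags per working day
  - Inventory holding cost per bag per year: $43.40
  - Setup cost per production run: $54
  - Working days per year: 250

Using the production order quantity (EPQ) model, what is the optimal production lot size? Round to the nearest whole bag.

472 bags

Daily demand d = 74,100/250 = 296.400; p = 1735; 1 − d/p = 0.82916
EPQ = √(2DS / (H(1 − d/p)))
    = √(2 × 74,100 × 54 / (43.4 × 0.82916)) ≈ 471.58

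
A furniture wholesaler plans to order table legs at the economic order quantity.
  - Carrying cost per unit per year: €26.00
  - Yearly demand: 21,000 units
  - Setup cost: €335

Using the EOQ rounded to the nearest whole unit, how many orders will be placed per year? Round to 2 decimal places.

Q* = √(2·D·S / H) = √(2·21,000·335 / 26) = √541,153.8 ≈ 735.63 → Q = 736
Orders per year = D/Q = 21,000 / 736 = 28.533

28.53 orders per year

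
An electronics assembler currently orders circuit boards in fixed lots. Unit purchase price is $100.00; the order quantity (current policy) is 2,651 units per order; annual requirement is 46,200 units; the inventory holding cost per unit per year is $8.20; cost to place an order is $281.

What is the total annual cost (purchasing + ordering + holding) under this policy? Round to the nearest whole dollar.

$4,635,766

Orders/yr = 46,200/2,651 = 17.427; ordering cost = 17.427 × $281 = $4,897.10
Average inventory = 2,651/2 = 1325.5; holding cost = 1325.5 × $8.2 = $10,869.10
Purchase cost = D·C = 46,200 × 100 = $4,620,000.00
Total = $4,897.10 + $10,869.10 + $4,620,000.00 = $4,635,766.20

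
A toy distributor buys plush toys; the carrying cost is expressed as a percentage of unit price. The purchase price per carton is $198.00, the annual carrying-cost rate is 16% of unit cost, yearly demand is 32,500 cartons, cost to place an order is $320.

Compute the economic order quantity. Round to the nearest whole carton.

Carrying cost H = $198 × 16% = $31.6800/carton/yr
EOQ = √(2DS/H) = √(2 × 32,500 × 320 / 31.68)
    = √(656,565.66) ≈ 810.29

810 cartons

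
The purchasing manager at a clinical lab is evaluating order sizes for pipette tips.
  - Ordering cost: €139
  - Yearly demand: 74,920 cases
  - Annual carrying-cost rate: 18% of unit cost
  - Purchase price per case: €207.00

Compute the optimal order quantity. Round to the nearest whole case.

Holding cost per case per year: H = 18% × €207 = €37.2600
2DS/H = 2·74,920·139/37.26 = 558,984.43
EOQ = √558,984.43 ≈ 747.65

748 cases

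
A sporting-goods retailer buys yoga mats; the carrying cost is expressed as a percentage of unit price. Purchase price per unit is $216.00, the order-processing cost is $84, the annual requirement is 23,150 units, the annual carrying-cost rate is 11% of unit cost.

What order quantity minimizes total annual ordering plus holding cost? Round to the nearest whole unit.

405 units

Carrying cost H = $216 × 11% = $23.7600/unit/yr
2DS/H = 2·23,150·84/23.76 = 163,686.87
EOQ = √163,686.87 ≈ 404.58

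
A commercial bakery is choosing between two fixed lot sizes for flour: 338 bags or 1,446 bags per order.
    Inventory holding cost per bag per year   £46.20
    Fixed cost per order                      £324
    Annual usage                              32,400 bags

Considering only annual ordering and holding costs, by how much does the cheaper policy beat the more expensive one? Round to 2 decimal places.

Annual cost at Q: ordering D·S/Q plus holding Q·H/2.
TC(338) = (32,400/338)×324 + (338/2)×46.2 = £38,865.79
TC(1,446) = (32,400/1,446)×324 + (1,446/2)×46.2 = £40,662.35
|ΔTC| = |£38,865.79 − £40,662.35| = £1,796.56

£1,796.56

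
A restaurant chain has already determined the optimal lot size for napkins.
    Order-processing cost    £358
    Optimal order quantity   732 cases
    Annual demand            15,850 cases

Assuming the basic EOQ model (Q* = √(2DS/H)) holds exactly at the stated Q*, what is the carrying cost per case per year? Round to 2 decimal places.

£21.18

Since Q* = (2DS/H)^½, squaring gives Q*²·H = 2DS.
H = 2DS / Q² = 2 × 15,850 × 358 / 732² = 21.1797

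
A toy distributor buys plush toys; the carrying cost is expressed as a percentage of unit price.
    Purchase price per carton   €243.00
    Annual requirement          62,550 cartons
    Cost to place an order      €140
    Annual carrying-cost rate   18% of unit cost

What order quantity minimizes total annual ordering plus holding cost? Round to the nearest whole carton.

633 cartons

Carrying cost H = €243 × 18% = €43.7400/carton/yr
EOQ = √(2DS/H) = √(2 × 62,550 × 140 / 43.74)
    = √(400,411.52) ≈ 632.78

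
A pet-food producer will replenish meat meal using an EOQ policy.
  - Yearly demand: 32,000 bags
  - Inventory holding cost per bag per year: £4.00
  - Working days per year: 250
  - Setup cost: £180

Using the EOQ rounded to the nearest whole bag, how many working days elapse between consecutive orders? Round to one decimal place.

13.3 days

Optimal lot size Q* = (2 × 32,000 × £180 / £4)^½ ≈ 1,697.06 → Q = 1,697 bags
Cycle time = (working days × Q)/D = (250 × 1,697) / 32,000 = 13.258 days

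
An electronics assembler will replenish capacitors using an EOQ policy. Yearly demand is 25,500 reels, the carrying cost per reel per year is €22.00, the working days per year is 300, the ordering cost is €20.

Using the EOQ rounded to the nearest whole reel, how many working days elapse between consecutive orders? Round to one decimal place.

2.5 days

Q* = √(2·D·S / H) = √(2·25,500·20 / 22) = √46,363.6 ≈ 215.32 → Q = 215 reels
Cycle time = (working days × Q)/D = (300 × 215) / 25,500 = 2.529 days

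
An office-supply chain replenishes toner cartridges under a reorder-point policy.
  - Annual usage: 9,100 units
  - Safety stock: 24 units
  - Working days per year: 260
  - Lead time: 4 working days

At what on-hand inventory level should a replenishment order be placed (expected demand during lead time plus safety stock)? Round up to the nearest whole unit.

Daily demand d = 9,100 / 260 = 35.000 units/day
Demand during lead time = 35.000 × 4 = 140.00
Reorder point = 140.00 + 24 = 164.00 → round up

164 units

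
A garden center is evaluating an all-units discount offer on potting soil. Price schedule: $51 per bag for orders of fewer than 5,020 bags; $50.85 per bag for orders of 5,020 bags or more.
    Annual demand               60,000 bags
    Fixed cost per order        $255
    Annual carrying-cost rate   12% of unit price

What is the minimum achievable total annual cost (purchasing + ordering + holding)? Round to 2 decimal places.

H₁ = 12%×$51 = $6.1200;  H₂ = 12%×$50.85 = $6.1020
EOQ₁ = √(2×60,000×255/6.1200) = 2,236.07  (< 5,020, feasible at tier 1)
EOQ₂ = √(2×60,000×255/6.1020) = 2,239.36  (< 5,020 → use Q = 5,020 at tier-2 price)
TC(tier 1 (EOQ₁), Q≈2,236.1) = $3,073,684.74
TC(tier 2, Q≈5,020.0) = $3,069,363.83
Minimum at tier 2: $3,069,363.83

$3,069,363.83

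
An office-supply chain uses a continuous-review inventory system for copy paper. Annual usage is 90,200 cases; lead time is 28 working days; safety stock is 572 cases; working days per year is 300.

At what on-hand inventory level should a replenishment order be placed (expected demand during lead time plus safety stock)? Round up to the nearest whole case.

8,991 cases

Daily demand d = 90,200 / 300 = 300.667 cases/day
Demand during lead time = 300.667 × 28 = 8,418.67
Reorder point = 8,418.67 + 572 = 8,990.67 → round up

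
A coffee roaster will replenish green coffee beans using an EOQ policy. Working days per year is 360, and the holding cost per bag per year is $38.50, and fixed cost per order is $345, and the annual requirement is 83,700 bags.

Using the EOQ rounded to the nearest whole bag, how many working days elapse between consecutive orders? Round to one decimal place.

5.3 days

Q* = √(2·D·S / H) = √(2·83,700·345 / 38.5) = √1,500,077.9 ≈ 1,224.78 → Q = 1,225 bags
Cycle time = (working days × Q)/D = (360 × 1,225) / 83,700 = 5.269 days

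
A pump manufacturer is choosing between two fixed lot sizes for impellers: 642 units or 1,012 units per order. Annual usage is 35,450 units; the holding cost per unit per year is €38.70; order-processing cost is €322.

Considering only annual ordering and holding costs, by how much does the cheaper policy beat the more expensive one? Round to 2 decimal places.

TC(Q) = (D/Q)S + (Q/2)H
TC(642) = (35,450/642)×322 + (642/2)×38.7 = €30,202.92
TC(1,012) = (35,450/1,012)×322 + (1,012/2)×38.7 = €30,861.75
Lots of 642 are cheaper by €658.83.

€658.83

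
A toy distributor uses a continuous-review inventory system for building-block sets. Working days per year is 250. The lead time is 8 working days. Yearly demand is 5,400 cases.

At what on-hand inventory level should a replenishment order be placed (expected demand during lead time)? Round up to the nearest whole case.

Daily demand d = 5,400 / 250 = 21.600 cases/day
Demand during lead time = 21.600 × 8 = 172.80
Reorder point = 172.80 → round up

173 cases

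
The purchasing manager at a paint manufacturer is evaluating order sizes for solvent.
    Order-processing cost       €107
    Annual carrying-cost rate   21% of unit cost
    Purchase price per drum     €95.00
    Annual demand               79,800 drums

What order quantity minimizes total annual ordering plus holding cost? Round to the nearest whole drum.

Carrying cost H = €95 × 21% = €19.9500/drum/yr
EOQ = √(2DS/H) = √(2 × 79,800 × 107 / 19.95)
    = √(856,000.00) ≈ 925.20

925 drums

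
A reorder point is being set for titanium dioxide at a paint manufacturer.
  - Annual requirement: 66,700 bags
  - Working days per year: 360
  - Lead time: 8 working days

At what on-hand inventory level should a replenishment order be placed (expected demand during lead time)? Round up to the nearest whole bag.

Daily demand d = 66,700 / 360 = 185.278 bags/day
Demand during lead time = 185.278 × 8 = 1,482.22
Reorder point = 1,482.22 → round up

1,483 bags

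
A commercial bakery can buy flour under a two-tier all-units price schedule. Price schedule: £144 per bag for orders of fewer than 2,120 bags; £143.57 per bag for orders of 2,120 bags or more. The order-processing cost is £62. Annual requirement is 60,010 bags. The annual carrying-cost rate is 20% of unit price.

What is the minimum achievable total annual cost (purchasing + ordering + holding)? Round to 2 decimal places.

H₁ = 20%×£144 = £28.8000;  H₂ = 20%×£143.57 = £28.7140
EOQ₁ = √(2×60,010×62/28.8000) = 508.31  (< 2,120, feasible at tier 1)
EOQ₂ = √(2×60,010×62/28.7140) = 509.07  (< 2,120 → use Q = 2,120 at tier-2 price)
TC(tier 1 (EOQ₁), Q≈508.3) = £8,656,079.25
TC(tier 2, Q≈2,120.0) = £8,647,827.55
Minimum at tier 2: £8,647,827.55

£8,647,827.55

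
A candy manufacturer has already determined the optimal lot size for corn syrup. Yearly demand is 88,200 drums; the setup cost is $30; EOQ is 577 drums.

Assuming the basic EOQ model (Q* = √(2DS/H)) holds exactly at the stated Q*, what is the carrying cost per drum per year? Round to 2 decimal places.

$15.90

Since Q* = (2DS/H)^½, squaring gives Q*²·H = 2DS.
H = 2DS / Q² = 2 × 88,200 × 30 / 577² = 15.8953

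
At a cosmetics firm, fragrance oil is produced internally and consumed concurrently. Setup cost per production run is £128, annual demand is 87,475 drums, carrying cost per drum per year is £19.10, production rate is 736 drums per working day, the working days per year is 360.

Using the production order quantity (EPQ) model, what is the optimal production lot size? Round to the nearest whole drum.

1,323 drums

Daily demand d = 87,475/360 = 242.986; p = 736; 1 − d/p = 0.66986
EPQ = √(2DS / (H(1 − d/p)))
    = √(2 × 87,475 × 128 / (19.1 × 0.66986)) ≈ 1,322.98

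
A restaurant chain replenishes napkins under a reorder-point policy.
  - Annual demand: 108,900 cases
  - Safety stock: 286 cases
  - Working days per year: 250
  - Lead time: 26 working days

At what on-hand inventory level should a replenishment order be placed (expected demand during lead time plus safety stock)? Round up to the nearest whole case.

Daily demand d = 108,900 / 250 = 435.600 cases/day
Demand during lead time = 435.600 × 26 = 11,325.60
Reorder point = 11,325.60 + 286 = 11,611.60 → round up

11,612 cases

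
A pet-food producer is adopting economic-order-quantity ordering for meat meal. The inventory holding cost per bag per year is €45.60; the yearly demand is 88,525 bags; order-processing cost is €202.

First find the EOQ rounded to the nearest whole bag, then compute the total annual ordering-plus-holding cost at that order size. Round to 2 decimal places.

€40,383.70

Q* = √(2·D·S / H) = √(2·88,525·202 / 45.6) = √784,300.4 ≈ 885.61 → Q = 886 bags
Annual ordering cost = (D/Q)·S = (88,525/886) × 202 = €20,182.90
Annual holding cost  = (Q/2)·H = (886/2) × 45.6 = €20,200.80
Total = €20,182.90 + €20,200.80 = €40,383.70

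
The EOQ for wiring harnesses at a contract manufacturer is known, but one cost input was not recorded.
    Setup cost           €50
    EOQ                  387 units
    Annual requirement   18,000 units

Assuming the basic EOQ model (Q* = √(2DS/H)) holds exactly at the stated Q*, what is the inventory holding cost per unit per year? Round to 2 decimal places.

€12.02

From Q* = √(2DS/H) ⇒ Q*² = 2DS/H.
H = 2DS / Q² = 2 × 18,000 × 50 / 387² = 12.0185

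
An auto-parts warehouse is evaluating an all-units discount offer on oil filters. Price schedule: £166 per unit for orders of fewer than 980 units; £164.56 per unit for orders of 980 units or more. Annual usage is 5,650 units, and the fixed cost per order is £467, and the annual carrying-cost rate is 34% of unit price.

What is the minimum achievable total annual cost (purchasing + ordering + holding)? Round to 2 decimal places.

£955,158.03

H₁ = 34%×£166 = £56.4400;  H₂ = 34%×£164.56 = £55.9504
EOQ₁ = √(2×5,650×467/56.4400) = 305.78  (< 980, feasible at tier 1)
EOQ₂ = √(2×5,650×467/55.9504) = 307.11  (< 980 → use Q = 980 at tier-2 price)
TC(tier 1 (EOQ₁), Q≈305.8) = £955,158.03
TC(tier 2, Q≈980.0) = £959,872.09
Minimum at tier 1 (EOQ₁): £955,158.03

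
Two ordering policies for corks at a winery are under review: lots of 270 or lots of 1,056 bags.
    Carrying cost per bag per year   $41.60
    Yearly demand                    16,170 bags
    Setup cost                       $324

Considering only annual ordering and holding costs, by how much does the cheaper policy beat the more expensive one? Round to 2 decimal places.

$1,906.05

For each Q, cost = (D/Q)·S + (Q/2)·H.
TC(270) = (16,170/270)×324 + (270/2)×41.6 = $25,020.00
TC(1,056) = (16,170/1,056)×324 + (1,056/2)×41.6 = $26,926.05
|ΔTC| = |$25,020.00 − $26,926.05| = $1,906.05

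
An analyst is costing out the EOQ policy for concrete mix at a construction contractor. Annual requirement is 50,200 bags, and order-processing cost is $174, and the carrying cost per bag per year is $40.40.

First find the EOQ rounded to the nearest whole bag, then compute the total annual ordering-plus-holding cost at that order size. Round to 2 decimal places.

$26,566.37

Q* = √(2·D·S / H) = √(2·50,200·174 / 40.4) = √432,415.8 ≈ 657.58 → Q = 658 bags
Ordering: D/Q × S = 50,200/658 × $174 = $13,274.77
Holding:  Q/2 × H = 658/2 × $40.4 = $13,291.60
Total = $13,274.77 + $13,291.60 = $26,566.37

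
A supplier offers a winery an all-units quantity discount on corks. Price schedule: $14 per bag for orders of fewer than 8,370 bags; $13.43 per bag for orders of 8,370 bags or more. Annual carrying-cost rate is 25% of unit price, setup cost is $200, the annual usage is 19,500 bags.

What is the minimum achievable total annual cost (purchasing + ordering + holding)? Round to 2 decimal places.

$276,402.09

H₁ = 25%×$14 = $3.5000;  H₂ = 25%×$13.43 = $3.3575
EOQ₁ = √(2×19,500×200/3.5000) = 1,492.84  (< 8,370, feasible at tier 1)
EOQ₂ = √(2×19,500×200/3.3575) = 1,524.19  (< 8,370 → use Q = 8,370 at tier-2 price)
TC(tier 1 (EOQ₁), Q≈1,492.8) = $278,224.94
TC(tier 2, Q≈8,370.0) = $276,402.09
Minimum at tier 2: $276,402.09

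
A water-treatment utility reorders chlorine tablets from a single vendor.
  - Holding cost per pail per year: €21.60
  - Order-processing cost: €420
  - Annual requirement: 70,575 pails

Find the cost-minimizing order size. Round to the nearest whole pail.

1,657 pails

2DS/H = 2·70,575·420/21.6 = 2,744,583.33
EOQ = √2,744,583.33 ≈ 1,656.68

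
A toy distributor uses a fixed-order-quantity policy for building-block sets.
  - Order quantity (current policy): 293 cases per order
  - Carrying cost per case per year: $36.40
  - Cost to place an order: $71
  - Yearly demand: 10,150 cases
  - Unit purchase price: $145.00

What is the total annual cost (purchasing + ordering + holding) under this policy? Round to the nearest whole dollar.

Annual ordering cost = (D/Q)·S = (10,150/293) × 71 = $2,459.56
Annual holding cost  = (Q/2)·H = (293/2) × 36.4 = $5,332.60
Purchase cost = D·C = 10,150 × 145 = $1,471,750.00
Total = $2,459.56 + $5,332.60 + $1,471,750.00 = $1,479,542.16

$1,479,542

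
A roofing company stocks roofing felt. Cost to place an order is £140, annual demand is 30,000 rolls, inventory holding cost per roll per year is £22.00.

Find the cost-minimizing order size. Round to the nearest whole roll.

618 rolls

EOQ = √(2DS/H) = √(2 × 30,000 × 140 / 22)
    = √(381,818.18) ≈ 617.91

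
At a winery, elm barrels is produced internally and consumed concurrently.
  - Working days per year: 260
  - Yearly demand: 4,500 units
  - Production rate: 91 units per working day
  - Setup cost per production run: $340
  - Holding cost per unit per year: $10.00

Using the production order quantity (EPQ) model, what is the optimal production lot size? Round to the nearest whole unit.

615 units

d = 4,500/260 = 17.3077 units/day;  effective holding cost H(1 − d/p) = 10·(1 − 17.3077/91) = 8.09806
Q* = √(2DS / H_eff) = √(2·4,500·340 / 8.09806) ≈ 614.71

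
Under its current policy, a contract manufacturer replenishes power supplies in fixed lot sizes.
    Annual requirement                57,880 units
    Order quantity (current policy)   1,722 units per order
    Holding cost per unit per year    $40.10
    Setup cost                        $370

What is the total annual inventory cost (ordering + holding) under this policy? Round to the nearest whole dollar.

Orders/yr = 57,880/1,722 = 33.612; ordering cost = 33.612 × $370 = $12,436.47
Average inventory = 1,722/2 = 861; holding cost = 861 × $40.1 = $34,526.10
Total = $12,436.47 + $34,526.10 = $46,962.57

$46,963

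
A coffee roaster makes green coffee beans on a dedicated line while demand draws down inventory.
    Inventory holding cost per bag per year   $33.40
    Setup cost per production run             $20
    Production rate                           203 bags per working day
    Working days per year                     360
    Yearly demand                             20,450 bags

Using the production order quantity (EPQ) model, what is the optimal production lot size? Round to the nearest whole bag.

184 bags

Daily demand d = 20,450/360 = 56.806; p = 203; 1 − d/p = 0.72017
EPQ = √(2DS / (H(1 − d/p)))
    = √(2 × 20,450 × 20 / (33.4 × 0.72017)) ≈ 184.41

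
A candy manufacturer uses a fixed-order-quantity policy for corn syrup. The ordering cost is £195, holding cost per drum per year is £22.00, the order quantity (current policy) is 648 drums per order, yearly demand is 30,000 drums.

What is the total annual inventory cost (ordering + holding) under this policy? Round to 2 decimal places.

£16,155.78

Annual ordering cost = (D/Q)·S = (30,000/648) × 195 = £9,027.78
Annual holding cost  = (Q/2)·H = (648/2) × 22 = £7,128.00
Total = £9,027.78 + £7,128.00 = £16,155.78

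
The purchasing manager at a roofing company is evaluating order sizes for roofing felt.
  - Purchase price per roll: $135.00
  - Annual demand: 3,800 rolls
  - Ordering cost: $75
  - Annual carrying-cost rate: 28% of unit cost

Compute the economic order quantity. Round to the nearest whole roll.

123 rolls

Carrying cost H = $135 × 28% = $37.8000/roll/yr
Q* = √(2·D·S / H) = √(2·3,800·75 / 37.8) = √15,079.4 ≈ 122.80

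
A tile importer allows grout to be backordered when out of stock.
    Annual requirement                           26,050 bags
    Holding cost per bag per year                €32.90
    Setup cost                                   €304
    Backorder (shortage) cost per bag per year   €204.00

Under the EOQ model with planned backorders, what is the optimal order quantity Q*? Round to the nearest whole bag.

748 bags

Basic EOQ = √(2·26,050·304/32.9) = 693.837
Backorder adjustment √((H+b)/b) = √((32.9+204)/204) = 1.0776
Q* = 693.837 × 1.0776 ≈ 747.70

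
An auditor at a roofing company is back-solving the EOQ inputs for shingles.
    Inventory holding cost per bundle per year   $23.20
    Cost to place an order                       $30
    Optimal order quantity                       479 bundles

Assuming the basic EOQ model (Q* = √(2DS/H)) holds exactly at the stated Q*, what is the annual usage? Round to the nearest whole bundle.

88,717 bundles per year

EOQ relation: Q² = 2DS/H, so rearrange for the unknown.
D = Q²H / (2S) = 479² × 23.2 / (2 × 30) = 88,717.19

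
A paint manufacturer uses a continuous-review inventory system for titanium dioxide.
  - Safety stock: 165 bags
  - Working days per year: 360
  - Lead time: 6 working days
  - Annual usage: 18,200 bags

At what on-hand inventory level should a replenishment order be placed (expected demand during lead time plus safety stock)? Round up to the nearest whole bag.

Daily demand d = 18,200 / 360 = 50.556 bags/day
Demand during lead time = 50.556 × 6 = 303.33
Reorder point = 303.33 + 165 = 468.33 → round up

469 bags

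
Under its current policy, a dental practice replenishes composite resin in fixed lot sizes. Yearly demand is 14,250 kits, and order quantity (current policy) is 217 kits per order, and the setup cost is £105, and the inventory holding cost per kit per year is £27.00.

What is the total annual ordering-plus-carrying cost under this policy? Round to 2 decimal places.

Ordering: D/Q × S = 14,250/217 × £105 = £6,895.16
Holding:  Q/2 × H = 217/2 × £27 = £2,929.50
Total = £6,895.16 + £2,929.50 = £9,824.66

£9,824.66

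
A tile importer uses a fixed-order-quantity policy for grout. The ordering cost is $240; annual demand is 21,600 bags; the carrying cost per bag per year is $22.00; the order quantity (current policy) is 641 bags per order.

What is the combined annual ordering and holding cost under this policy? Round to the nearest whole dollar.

$15,138

Annual ordering cost = (D/Q)·S = (21,600/641) × 240 = $8,087.36
Annual holding cost  = (Q/2)·H = (641/2) × 22 = $7,051.00
Total = $8,087.36 + $7,051.00 = $15,138.36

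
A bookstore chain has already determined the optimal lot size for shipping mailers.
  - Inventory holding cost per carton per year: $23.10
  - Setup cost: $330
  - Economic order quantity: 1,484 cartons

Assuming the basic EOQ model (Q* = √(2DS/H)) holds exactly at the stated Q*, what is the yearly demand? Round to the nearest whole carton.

77,079 cartons per year

EOQ relation: Q² = 2DS/H, so rearrange for the unknown.
D = Q²H / (2S) = 1,484² × 23.1 / (2 × 330) = 77,078.96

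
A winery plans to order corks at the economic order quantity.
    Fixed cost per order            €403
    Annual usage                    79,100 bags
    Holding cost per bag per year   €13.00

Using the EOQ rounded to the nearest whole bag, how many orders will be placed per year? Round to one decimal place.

35.7 orders per year

Q* = √(2·D·S / H) = √(2·79,100·403 / 13) = √4,904,200.0 ≈ 2,214.54 → Q = 2,215
N = D/Q = 79,100/2,215 ≈ 35.711 orders/yr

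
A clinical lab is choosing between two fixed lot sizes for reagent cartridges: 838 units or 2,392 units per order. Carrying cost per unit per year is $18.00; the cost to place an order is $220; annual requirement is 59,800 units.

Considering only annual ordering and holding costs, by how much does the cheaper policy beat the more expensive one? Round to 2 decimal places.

Annual cost at Q: ordering D·S/Q plus holding Q·H/2.
TC(838) = (59,800/838)×220 + (838/2)×18 = $23,241.28
TC(2,392) = (59,800/2,392)×220 + (2,392/2)×18 = $27,028.00
Lots of 838 are cheaper by $3,786.72.

$3,786.72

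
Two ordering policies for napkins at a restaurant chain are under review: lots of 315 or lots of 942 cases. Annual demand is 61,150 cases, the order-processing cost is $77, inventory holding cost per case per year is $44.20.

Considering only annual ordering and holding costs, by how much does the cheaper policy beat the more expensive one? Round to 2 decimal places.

$3,907.38

For each Q, cost = (D/Q)·S + (Q/2)·H.
TC(315) = (61,150/315)×77 + (315/2)×44.2 = $21,909.28
TC(942) = (61,150/942)×77 + (942/2)×44.2 = $25,816.66
Lots of 315 are cheaper by $3,907.38.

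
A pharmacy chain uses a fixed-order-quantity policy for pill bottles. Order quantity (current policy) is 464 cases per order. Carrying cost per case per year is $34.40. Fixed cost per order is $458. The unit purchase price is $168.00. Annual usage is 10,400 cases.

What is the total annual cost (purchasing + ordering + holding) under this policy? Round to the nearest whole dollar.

Ordering: D/Q × S = 10,400/464 × $458 = $10,265.52
Holding:  Q/2 × H = 464/2 × $34.4 = $7,980.80
Purchase cost = D·C = 10,400 × 168 = $1,747,200.00
Total = $10,265.52 + $7,980.80 + $1,747,200.00 = $1,765,446.32

$1,765,446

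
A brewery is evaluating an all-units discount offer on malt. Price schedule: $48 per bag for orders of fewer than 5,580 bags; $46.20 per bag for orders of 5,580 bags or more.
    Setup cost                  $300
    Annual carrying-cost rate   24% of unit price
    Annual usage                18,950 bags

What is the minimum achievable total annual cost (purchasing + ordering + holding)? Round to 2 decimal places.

H₁ = 24%×$48 = $11.5200;  H₂ = 24%×$46.20 = $11.0880
EOQ₁ = √(2×18,950×300/11.5200) = 993.47  (< 5,580, feasible at tier 1)
EOQ₂ = √(2×18,950×300/11.0880) = 1,012.64  (< 5,580 → use Q = 5,580 at tier-2 price)
TC(tier 1 (EOQ₁), Q≈993.5) = $921,044.75
TC(tier 2, Q≈5,580.0) = $907,444.34
Minimum at tier 2: $907,444.34

$907,444.34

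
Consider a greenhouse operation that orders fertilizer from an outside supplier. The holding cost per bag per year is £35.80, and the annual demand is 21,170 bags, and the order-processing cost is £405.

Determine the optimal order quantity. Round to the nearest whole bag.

Optimal lot size Q* = (2 × 21,170 × £405 / £35.8)^½ ≈ 692.09

692 bags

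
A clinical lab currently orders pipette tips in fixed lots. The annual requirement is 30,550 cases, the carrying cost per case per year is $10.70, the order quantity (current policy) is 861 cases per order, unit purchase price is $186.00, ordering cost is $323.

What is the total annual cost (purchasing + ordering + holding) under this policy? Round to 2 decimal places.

$5,698,367.04

Annual ordering cost = (D/Q)·S = (30,550/861) × 323 = $11,460.69
Annual holding cost  = (Q/2)·H = (861/2) × 10.7 = $4,606.35
Purchase cost = D·C = 30,550 × 186 = $5,682,300.00
Total = $11,460.69 + $4,606.35 + $5,682,300.00 = $5,698,367.04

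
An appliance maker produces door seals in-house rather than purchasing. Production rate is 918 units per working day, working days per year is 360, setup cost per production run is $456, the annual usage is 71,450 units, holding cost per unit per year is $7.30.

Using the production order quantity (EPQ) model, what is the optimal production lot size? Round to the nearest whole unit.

Daily demand d = 71,450/360 = 198.472; p = 918; 1 − d/p = 0.78380
EPQ = √(2DS / (H(1 − d/p)))
    = √(2 × 71,450 × 456 / (7.3 × 0.78380)) ≈ 3,374.70

3,375 units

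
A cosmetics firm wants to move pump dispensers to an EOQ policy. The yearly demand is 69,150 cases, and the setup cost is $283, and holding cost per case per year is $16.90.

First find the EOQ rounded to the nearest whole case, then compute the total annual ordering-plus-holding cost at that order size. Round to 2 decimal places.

Optimal lot size Q* = (2 × 69,150 × $283 / $16.9)^½ ≈ 1,521.81 → Q = 1,522 cases
Orders/yr = 69,150/1,522 = 45.434; ordering cost = 45.434 × $283 = $12,857.72
Average inventory = 1,522/2 = 761; holding cost = 761 × $16.9 = $12,860.90
Total = $12,857.72 + $12,860.90 = $25,718.62

$25,718.62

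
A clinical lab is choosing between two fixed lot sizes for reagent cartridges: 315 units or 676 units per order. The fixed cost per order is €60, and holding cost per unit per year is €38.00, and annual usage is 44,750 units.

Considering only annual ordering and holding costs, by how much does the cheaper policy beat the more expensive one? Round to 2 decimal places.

TC(Q) = (D/Q)S + (Q/2)H
TC(315) = (44,750/315)×60 + (315/2)×38 = €14,508.81
TC(676) = (44,750/676)×60 + (676/2)×38 = €16,815.89
|ΔTC| = |€14,508.81 − €16,815.89| = €2,307.08

€2,307.08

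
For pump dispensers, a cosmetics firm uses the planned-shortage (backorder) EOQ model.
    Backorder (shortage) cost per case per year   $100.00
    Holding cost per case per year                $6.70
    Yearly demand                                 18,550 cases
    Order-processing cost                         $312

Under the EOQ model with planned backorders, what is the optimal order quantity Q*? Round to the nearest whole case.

Q* = √(2DS/H) · √((H + b)/b)
   = √(2 × 18,550 × 312 / 6.7) · √((6.7 + 100) / 100)
   = 1,314.398 × 1.0330 ≈ 1,357.72

1,358 cases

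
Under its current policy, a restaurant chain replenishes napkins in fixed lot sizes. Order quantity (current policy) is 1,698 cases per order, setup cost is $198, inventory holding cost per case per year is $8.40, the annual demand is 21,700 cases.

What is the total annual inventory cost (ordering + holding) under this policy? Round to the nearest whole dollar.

Ordering: D/Q × S = 21,700/1,698 × $198 = $2,530.39
Holding:  Q/2 × H = 1,698/2 × $8.4 = $7,131.60
Total = $2,530.39 + $7,131.60 = $9,661.99

$9,662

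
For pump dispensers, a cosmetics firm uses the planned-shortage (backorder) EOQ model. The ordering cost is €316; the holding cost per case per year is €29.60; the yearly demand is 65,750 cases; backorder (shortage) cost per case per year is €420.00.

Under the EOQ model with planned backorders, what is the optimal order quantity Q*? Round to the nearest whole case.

Q* = √(2DS/H) · √((H + b)/b)
   = √(2 × 65,750 × 316 / 29.6) · √((29.6 + 420) / 420)
   = 1,184.842 × 1.0346 ≈ 1,225.88

1,226 cases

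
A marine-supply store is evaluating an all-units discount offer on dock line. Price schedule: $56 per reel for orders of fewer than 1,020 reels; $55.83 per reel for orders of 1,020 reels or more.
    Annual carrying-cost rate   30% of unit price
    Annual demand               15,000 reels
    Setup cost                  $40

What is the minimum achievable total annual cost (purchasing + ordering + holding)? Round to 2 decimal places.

$844,489.99

H₁ = 30%×$56 = $16.8000;  H₂ = 30%×$55.83 = $16.7490
EOQ₁ = √(2×15,000×40/16.8000) = 267.26  (< 1,020, feasible at tier 1)
EOQ₂ = √(2×15,000×40/16.7490) = 267.67  (< 1,020 → use Q = 1,020 at tier-2 price)
TC(tier 1 (EOQ₁), Q≈267.3) = $844,489.99
TC(tier 2, Q≈1,020.0) = $846,580.23
Minimum at tier 1 (EOQ₁): $844,489.99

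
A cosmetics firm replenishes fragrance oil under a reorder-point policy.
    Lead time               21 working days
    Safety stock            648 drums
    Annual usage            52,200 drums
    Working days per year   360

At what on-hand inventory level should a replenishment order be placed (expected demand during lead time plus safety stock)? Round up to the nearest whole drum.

3,693 drums

Daily demand d = 52,200 / 360 = 145.000 drums/day
Demand during lead time = 145.000 × 21 = 3,045.00
Reorder point = 3,045.00 + 648 = 3,693.00 → round up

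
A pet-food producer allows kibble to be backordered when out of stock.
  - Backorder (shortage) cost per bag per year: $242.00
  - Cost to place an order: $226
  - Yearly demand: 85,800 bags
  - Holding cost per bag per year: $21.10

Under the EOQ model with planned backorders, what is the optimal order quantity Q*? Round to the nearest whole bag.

1,414 bags

Basic EOQ = √(2·85,800·226/21.1) = 1,355.725
Backorder adjustment √((H+b)/b) = √((21.1+242)/242) = 1.0427
Q* = 1,355.725 × 1.0427 ≈ 1,413.59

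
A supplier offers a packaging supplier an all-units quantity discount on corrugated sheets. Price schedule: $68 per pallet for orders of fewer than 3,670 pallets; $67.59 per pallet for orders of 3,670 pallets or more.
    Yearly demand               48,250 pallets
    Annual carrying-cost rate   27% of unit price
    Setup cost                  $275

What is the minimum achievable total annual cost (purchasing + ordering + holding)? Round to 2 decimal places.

H₁ = 27%×$68 = $18.3600;  H₂ = 27%×$67.59 = $18.2493
EOQ₁ = √(2×48,250×275/18.3600) = 1,202.25  (< 3,670, feasible at tier 1)
EOQ₂ = √(2×48,250×275/18.2493) = 1,205.89  (< 3,670 → use Q = 3,670 at tier-2 price)
TC(tier 1 (EOQ₁), Q≈1,202.2) = $3,303,073.25
TC(tier 2, Q≈3,670.0) = $3,298,320.43
Minimum at tier 2: $3,298,320.43

$3,298,320.43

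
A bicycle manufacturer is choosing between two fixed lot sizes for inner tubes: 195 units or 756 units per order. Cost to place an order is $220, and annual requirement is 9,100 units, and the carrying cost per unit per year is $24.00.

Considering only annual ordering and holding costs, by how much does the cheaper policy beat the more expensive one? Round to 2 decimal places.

For each Q, cost = (D/Q)·S + (Q/2)·H.
TC(195) = (9,100/195)×220 + (195/2)×24 = $12,606.67
TC(756) = (9,100/756)×220 + (756/2)×24 = $11,720.15
Cheaper: Q = 756.  Difference = $886.52

$886.52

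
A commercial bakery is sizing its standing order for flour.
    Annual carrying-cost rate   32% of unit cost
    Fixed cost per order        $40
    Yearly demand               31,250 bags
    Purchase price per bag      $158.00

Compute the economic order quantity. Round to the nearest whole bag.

222 bags

Carrying cost H = $158 × 32% = $50.5600/bag/yr
2DS/H = 2·31,250·40/50.56 = 49,446.20
EOQ = √49,446.20 ≈ 222.37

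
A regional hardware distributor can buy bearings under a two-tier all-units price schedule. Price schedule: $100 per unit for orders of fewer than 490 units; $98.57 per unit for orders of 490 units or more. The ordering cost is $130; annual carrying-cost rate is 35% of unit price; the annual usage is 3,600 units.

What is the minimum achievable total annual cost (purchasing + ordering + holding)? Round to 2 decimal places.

H₁ = 35%×$100 = $35.0000;  H₂ = 35%×$98.57 = $34.4995
EOQ₁ = √(2×3,600×130/35.0000) = 163.53  (< 490, feasible at tier 1)
EOQ₂ = √(2×3,600×130/34.4995) = 164.71  (< 490 → use Q = 490 at tier-2 price)
TC(tier 1 (EOQ₁), Q≈163.5) = $365,723.64
TC(tier 2, Q≈490.0) = $364,259.48
Minimum at tier 2: $364,259.48

$364,259.48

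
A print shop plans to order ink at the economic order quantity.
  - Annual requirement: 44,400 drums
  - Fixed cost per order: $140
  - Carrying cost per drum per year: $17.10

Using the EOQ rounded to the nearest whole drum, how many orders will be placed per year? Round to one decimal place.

Q* = √(2·D·S / H) = √(2·44,400·140 / 17.1) = √727,017.5 ≈ 852.65 → Q = 853
N = D/Q = 44,400/853 ≈ 52.052 orders/yr

52.1 orders per year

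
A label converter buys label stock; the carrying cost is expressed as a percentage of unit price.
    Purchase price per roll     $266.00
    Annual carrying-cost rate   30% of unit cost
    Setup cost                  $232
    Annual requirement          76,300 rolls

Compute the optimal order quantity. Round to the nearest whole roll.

666 rolls

H = i·C = 0.3 × $266 = $79.8000 per roll-year
Optimal lot size Q* = (2 × 76,300 × $232 / $79.8)^½ ≈ 666.07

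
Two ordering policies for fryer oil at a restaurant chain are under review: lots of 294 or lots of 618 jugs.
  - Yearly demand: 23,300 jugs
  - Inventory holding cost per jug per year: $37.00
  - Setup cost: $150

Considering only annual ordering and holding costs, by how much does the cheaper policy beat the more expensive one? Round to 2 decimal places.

$238.42

TC(Q) = (D/Q)S + (Q/2)H
TC(294) = (23,300/294)×150 + (294/2)×37 = $17,326.76
TC(618) = (23,300/618)×150 + (618/2)×37 = $17,088.34
|ΔTC| = |$17,326.76 − $17,088.34| = $238.42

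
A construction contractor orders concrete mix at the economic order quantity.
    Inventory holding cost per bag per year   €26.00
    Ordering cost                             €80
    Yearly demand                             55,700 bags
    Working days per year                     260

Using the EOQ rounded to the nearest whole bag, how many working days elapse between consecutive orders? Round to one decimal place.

2.7 days

Optimal lot size Q* = (2 × 55,700 × €80 / €26)^½ ≈ 585.46 → Q = 585 bags
T = Q/D × 260 days = 585/55,700 × 260 = 2.731 days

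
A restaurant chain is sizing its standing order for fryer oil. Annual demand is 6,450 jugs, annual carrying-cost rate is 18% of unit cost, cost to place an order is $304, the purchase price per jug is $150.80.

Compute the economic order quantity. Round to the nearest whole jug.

380 jugs

Carrying cost H = $150.8 × 18% = $27.1440/jug/yr
2DS/H = 2·6,450·304/27.144 = 144,473.92
EOQ = √144,473.92 ≈ 380.10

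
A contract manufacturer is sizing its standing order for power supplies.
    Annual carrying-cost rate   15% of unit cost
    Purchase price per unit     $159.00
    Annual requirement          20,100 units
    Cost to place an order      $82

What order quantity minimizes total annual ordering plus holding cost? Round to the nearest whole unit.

372 units

H = i·C = 0.15 × $159 = $23.8500 per unit-year
2DS/H = 2·20,100·82/23.85 = 138,213.84
EOQ = √138,213.84 ≈ 371.77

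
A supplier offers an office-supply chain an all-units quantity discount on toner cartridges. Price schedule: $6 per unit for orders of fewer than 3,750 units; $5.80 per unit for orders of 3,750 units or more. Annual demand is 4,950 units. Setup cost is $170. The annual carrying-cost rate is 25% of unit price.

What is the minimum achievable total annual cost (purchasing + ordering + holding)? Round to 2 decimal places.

$31,288.87

H₁ = 25%×$6 = $1.5000;  H₂ = 25%×$5.80 = $1.4500
EOQ₁ = √(2×4,950×170/1.5000) = 1,059.25  (< 3,750, feasible at tier 1)
EOQ₂ = √(2×4,950×170/1.4500) = 1,077.35  (< 3,750 → use Q = 3,750 at tier-2 price)
TC(tier 1 (EOQ₁), Q≈1,059.2) = $31,288.87
TC(tier 2, Q≈3,750.0) = $31,653.15
Minimum at tier 1 (EOQ₁): $31,288.87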